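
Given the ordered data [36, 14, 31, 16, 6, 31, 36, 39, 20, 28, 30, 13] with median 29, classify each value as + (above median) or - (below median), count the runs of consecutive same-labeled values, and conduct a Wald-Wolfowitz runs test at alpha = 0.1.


Step 1: Compute median = 29; label A = above, B = below.
Labels in order: ABABBAAABBAB  (n_A = 6, n_B = 6)
Step 2: Count runs R = 8.
Step 3: Under H0 (random ordering), E[R] = 2*n_A*n_B/(n_A+n_B) + 1 = 2*6*6/12 + 1 = 7.0000.
        Var[R] = 2*n_A*n_B*(2*n_A*n_B - n_A - n_B) / ((n_A+n_B)^2 * (n_A+n_B-1)) = 4320/1584 = 2.7273.
        SD[R] = 1.6514.
Step 4: Continuity-corrected z = (R - 0.5 - E[R]) / SD[R] = (8 - 0.5 - 7.0000) / 1.6514 = 0.3028.
Step 5: Two-sided p-value via normal approximation = 2*(1 - Phi(|z|)) = 0.762069.
Step 6: alpha = 0.1. fail to reject H0.

R = 8, z = 0.3028, p = 0.762069, fail to reject H0.


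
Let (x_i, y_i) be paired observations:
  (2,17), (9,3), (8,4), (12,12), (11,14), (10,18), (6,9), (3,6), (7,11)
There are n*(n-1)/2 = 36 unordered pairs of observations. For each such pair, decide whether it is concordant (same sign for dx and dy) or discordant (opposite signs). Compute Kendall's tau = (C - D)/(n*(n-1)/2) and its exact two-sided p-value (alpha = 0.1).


Step 1: Enumerate the 36 unordered pairs (i,j) with i<j and classify each by sign(x_j-x_i) * sign(y_j-y_i).
  (1,2):dx=+7,dy=-14->D; (1,3):dx=+6,dy=-13->D; (1,4):dx=+10,dy=-5->D; (1,5):dx=+9,dy=-3->D
  (1,6):dx=+8,dy=+1->C; (1,7):dx=+4,dy=-8->D; (1,8):dx=+1,dy=-11->D; (1,9):dx=+5,dy=-6->D
  (2,3):dx=-1,dy=+1->D; (2,4):dx=+3,dy=+9->C; (2,5):dx=+2,dy=+11->C; (2,6):dx=+1,dy=+15->C
  (2,7):dx=-3,dy=+6->D; (2,8):dx=-6,dy=+3->D; (2,9):dx=-2,dy=+8->D; (3,4):dx=+4,dy=+8->C
  (3,5):dx=+3,dy=+10->C; (3,6):dx=+2,dy=+14->C; (3,7):dx=-2,dy=+5->D; (3,8):dx=-5,dy=+2->D
  (3,9):dx=-1,dy=+7->D; (4,5):dx=-1,dy=+2->D; (4,6):dx=-2,dy=+6->D; (4,7):dx=-6,dy=-3->C
  (4,8):dx=-9,dy=-6->C; (4,9):dx=-5,dy=-1->C; (5,6):dx=-1,dy=+4->D; (5,7):dx=-5,dy=-5->C
  (5,8):dx=-8,dy=-8->C; (5,9):dx=-4,dy=-3->C; (6,7):dx=-4,dy=-9->C; (6,8):dx=-7,dy=-12->C
  (6,9):dx=-3,dy=-7->C; (7,8):dx=-3,dy=-3->C; (7,9):dx=+1,dy=+2->C; (8,9):dx=+4,dy=+5->C
Step 2: C = 19, D = 17, total pairs = 36.
Step 3: tau = (C - D)/(n(n-1)/2) = (19 - 17)/36 = 0.055556.
Step 4: Exact two-sided p-value (enumerate n! = 362880 permutations of y under H0): p = 0.919455.
Step 5: alpha = 0.1. fail to reject H0.

tau_b = 0.0556 (C=19, D=17), p = 0.919455, fail to reject H0.


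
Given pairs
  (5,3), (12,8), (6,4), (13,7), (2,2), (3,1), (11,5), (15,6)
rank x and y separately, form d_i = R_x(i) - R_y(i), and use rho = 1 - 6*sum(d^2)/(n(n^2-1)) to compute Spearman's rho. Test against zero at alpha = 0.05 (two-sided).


Step 1: Rank x and y separately (midranks; no ties here).
rank(x): 5->3, 12->6, 6->4, 13->7, 2->1, 3->2, 11->5, 15->8
rank(y): 3->3, 8->8, 4->4, 7->7, 2->2, 1->1, 5->5, 6->6
Step 2: d_i = R_x(i) - R_y(i); compute d_i^2.
  (3-3)^2=0, (6-8)^2=4, (4-4)^2=0, (7-7)^2=0, (1-2)^2=1, (2-1)^2=1, (5-5)^2=0, (8-6)^2=4
sum(d^2) = 10.
Step 3: rho = 1 - 6*10 / (8*(8^2 - 1)) = 1 - 60/504 = 0.880952.
Step 4: Under H0, t = rho * sqrt((n-2)/(1-rho^2)) = 4.5601 ~ t(6).
Step 5: Two-sided p-value from the t-distribution with 6 df = 0.003850.
Step 6: alpha = 0.05. reject H0.

rho = 0.8810, p = 0.003850, reject H0 at alpha = 0.05.


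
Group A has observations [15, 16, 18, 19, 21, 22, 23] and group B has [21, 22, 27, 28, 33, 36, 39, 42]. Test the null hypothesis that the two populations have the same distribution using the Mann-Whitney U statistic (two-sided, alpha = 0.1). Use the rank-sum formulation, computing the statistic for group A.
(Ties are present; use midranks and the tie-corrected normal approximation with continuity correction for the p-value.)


Step 1: Combine and sort all 15 observations; assign midranks.
sorted (value, group): (15,X), (16,X), (18,X), (19,X), (21,X), (21,Y), (22,X), (22,Y), (23,X), (27,Y), (28,Y), (33,Y), (36,Y), (39,Y), (42,Y)
ranks: 15->1, 16->2, 18->3, 19->4, 21->5.5, 21->5.5, 22->7.5, 22->7.5, 23->9, 27->10, 28->11, 33->12, 36->13, 39->14, 42->15
Step 2: Rank sum for X: R1 = 1 + 2 + 3 + 4 + 5.5 + 7.5 + 9 = 32.
Step 3: U_X = R1 - n1(n1+1)/2 = 32 - 7*8/2 = 32 - 28 = 4.
       U_Y = n1*n2 - U_X = 56 - 4 = 52.
Step 4: Ties are present, so use the tie-corrected normal approximation (with continuity correction) for the p-value.
Step 5: p-value = 0.006441; compare to alpha = 0.1. reject H0.

U_X = 4, p = 0.006441, reject H0 at alpha = 0.1.


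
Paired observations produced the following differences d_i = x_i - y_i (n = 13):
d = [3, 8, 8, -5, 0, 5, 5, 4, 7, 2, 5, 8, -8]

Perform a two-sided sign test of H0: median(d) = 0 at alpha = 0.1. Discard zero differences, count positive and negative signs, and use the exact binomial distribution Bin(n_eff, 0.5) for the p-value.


Step 1: Discard zero differences. Original n = 13; n_eff = number of nonzero differences = 12.
Nonzero differences (with sign): +3, +8, +8, -5, +5, +5, +4, +7, +2, +5, +8, -8
Step 2: Count signs: positive = 10, negative = 2.
Step 3: Under H0: P(positive) = 0.5, so the number of positives S ~ Bin(12, 0.5).
Step 4: Two-sided exact p-value = sum of Bin(12,0.5) probabilities at or below the observed probability = 0.038574.
Step 5: alpha = 0.1. reject H0.

n_eff = 12, pos = 10, neg = 2, p = 0.038574, reject H0.


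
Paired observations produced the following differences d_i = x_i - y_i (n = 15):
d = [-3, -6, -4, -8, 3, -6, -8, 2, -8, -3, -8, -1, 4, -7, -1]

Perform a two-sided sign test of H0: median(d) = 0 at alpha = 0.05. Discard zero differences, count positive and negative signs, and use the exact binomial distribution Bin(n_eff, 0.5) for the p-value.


Step 1: Discard zero differences. Original n = 15; n_eff = number of nonzero differences = 15.
Nonzero differences (with sign): -3, -6, -4, -8, +3, -6, -8, +2, -8, -3, -8, -1, +4, -7, -1
Step 2: Count signs: positive = 3, negative = 12.
Step 3: Under H0: P(positive) = 0.5, so the number of positives S ~ Bin(15, 0.5).
Step 4: Two-sided exact p-value = sum of Bin(15,0.5) probabilities at or below the observed probability = 0.035156.
Step 5: alpha = 0.05. reject H0.

n_eff = 15, pos = 3, neg = 12, p = 0.035156, reject H0.


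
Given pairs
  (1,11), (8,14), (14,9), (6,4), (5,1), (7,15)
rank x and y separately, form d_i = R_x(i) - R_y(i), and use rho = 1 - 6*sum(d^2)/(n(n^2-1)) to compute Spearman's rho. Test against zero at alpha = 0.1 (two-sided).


Step 1: Rank x and y separately (midranks; no ties here).
rank(x): 1->1, 8->5, 14->6, 6->3, 5->2, 7->4
rank(y): 11->4, 14->5, 9->3, 4->2, 1->1, 15->6
Step 2: d_i = R_x(i) - R_y(i); compute d_i^2.
  (1-4)^2=9, (5-5)^2=0, (6-3)^2=9, (3-2)^2=1, (2-1)^2=1, (4-6)^2=4
sum(d^2) = 24.
Step 3: rho = 1 - 6*24 / (6*(6^2 - 1)) = 1 - 144/210 = 0.314286.
Step 4: Under H0, t = rho * sqrt((n-2)/(1-rho^2)) = 0.6621 ~ t(4).
Step 5: Two-sided p-value from the t-distribution with 4 df = 0.544093.
Step 6: alpha = 0.1. fail to reject H0.

rho = 0.3143, p = 0.544093, fail to reject H0 at alpha = 0.1.


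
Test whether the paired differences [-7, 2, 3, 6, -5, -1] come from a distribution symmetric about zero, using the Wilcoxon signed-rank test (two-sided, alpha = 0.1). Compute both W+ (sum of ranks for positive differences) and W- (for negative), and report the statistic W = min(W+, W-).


Step 1: Drop any zero differences (none here) and take |d_i|.
|d| = [7, 2, 3, 6, 5, 1]
Step 2: Midrank |d_i| (ties get averaged ranks).
ranks: |7|->6, |2|->2, |3|->3, |6|->5, |5|->4, |1|->1
Step 3: Attach original signs; sum ranks with positive sign and with negative sign.
W+ = 2 + 3 + 5 = 10
W- = 6 + 4 + 1 = 11
(Check: W+ + W- = 21 should equal n(n+1)/2 = 21.)
Step 4: Test statistic W = min(W+, W-) = 10.
Step 5: No ties, so the exact null distribution over the 2^6 = 64 sign assignments gives the two-sided p-value = 1.000000.
Step 6: alpha = 0.1. fail to reject H0.

W+ = 10, W- = 11, W = min = 10, p = 1.000000, fail to reject H0.


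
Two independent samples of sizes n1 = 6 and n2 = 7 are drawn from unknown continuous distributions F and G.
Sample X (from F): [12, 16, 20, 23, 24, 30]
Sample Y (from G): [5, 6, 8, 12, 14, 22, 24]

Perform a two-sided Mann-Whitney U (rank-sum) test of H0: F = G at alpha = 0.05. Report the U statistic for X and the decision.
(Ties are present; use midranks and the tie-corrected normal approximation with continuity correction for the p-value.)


Step 1: Combine and sort all 13 observations; assign midranks.
sorted (value, group): (5,Y), (6,Y), (8,Y), (12,X), (12,Y), (14,Y), (16,X), (20,X), (22,Y), (23,X), (24,X), (24,Y), (30,X)
ranks: 5->1, 6->2, 8->3, 12->4.5, 12->4.5, 14->6, 16->7, 20->8, 22->9, 23->10, 24->11.5, 24->11.5, 30->13
Step 2: Rank sum for X: R1 = 4.5 + 7 + 8 + 10 + 11.5 + 13 = 54.
Step 3: U_X = R1 - n1(n1+1)/2 = 54 - 6*7/2 = 54 - 21 = 33.
       U_Y = n1*n2 - U_X = 42 - 33 = 9.
Step 4: Ties are present, so use the tie-corrected normal approximation (with continuity correction) for the p-value.
Step 5: p-value = 0.099478; compare to alpha = 0.05. fail to reject H0.

U_X = 33, p = 0.099478, fail to reject H0 at alpha = 0.05.


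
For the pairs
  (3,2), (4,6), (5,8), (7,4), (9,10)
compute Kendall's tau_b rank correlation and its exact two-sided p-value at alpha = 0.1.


Step 1: Enumerate the 10 unordered pairs (i,j) with i<j and classify each by sign(x_j-x_i) * sign(y_j-y_i).
  (1,2):dx=+1,dy=+4->C; (1,3):dx=+2,dy=+6->C; (1,4):dx=+4,dy=+2->C; (1,5):dx=+6,dy=+8->C
  (2,3):dx=+1,dy=+2->C; (2,4):dx=+3,dy=-2->D; (2,5):dx=+5,dy=+4->C; (3,4):dx=+2,dy=-4->D
  (3,5):dx=+4,dy=+2->C; (4,5):dx=+2,dy=+6->C
Step 2: C = 8, D = 2, total pairs = 10.
Step 3: tau = (C - D)/(n(n-1)/2) = (8 - 2)/10 = 0.600000.
Step 4: Exact two-sided p-value (enumerate n! = 120 permutations of y under H0): p = 0.233333.
Step 5: alpha = 0.1. fail to reject H0.

tau_b = 0.6000 (C=8, D=2), p = 0.233333, fail to reject H0.


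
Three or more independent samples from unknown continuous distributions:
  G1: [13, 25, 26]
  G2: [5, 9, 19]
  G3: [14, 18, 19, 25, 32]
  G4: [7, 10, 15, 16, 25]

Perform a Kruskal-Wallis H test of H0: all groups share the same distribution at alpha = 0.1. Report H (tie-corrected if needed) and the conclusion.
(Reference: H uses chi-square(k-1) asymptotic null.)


Step 1: Combine all N = 16 observations and assign midranks.
sorted (value, group, rank): (5,G2,1), (7,G4,2), (9,G2,3), (10,G4,4), (13,G1,5), (14,G3,6), (15,G4,7), (16,G4,8), (18,G3,9), (19,G2,10.5), (19,G3,10.5), (25,G1,13), (25,G3,13), (25,G4,13), (26,G1,15), (32,G3,16)
Step 2: Sum ranks within each group.
R_1 = 33 (n_1 = 3)
R_2 = 14.5 (n_2 = 3)
R_3 = 54.5 (n_3 = 5)
R_4 = 34 (n_4 = 5)
Step 3: H = 12/(N(N+1)) * sum(R_i^2/n_i) - 3(N+1)
     = 12/(16*17) * (33^2/3 + 14.5^2/3 + 54.5^2/5 + 34^2/5) - 3*17
     = 0.044118 * 1258.33 - 51
     = 4.514706.
Step 4: Ties present; correction factor C = 1 - 30/(16^3 - 16) = 0.992647. Corrected H = 4.514706 / 0.992647 = 4.548148.
Step 5: Under H0, H ~ chi^2(3); p-value = 0.208036.
Step 6: alpha = 0.1. fail to reject H0.

H = 4.5481, df = 3, p = 0.208036, fail to reject H0.


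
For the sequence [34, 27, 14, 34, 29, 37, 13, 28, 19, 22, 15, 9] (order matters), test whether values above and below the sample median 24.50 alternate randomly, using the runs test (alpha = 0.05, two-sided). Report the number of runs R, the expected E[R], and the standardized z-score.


Step 1: Compute median = 24.50; label A = above, B = below.
Labels in order: AABAAABABBBB  (n_A = 6, n_B = 6)
Step 2: Count runs R = 6.
Step 3: Under H0 (random ordering), E[R] = 2*n_A*n_B/(n_A+n_B) + 1 = 2*6*6/12 + 1 = 7.0000.
        Var[R] = 2*n_A*n_B*(2*n_A*n_B - n_A - n_B) / ((n_A+n_B)^2 * (n_A+n_B-1)) = 4320/1584 = 2.7273.
        SD[R] = 1.6514.
Step 4: Continuity-corrected z = (R + 0.5 - E[R]) / SD[R] = (6 + 0.5 - 7.0000) / 1.6514 = -0.3028.
Step 5: Two-sided p-value via normal approximation = 2*(1 - Phi(|z|)) = 0.762069.
Step 6: alpha = 0.05. fail to reject H0.

R = 6, z = -0.3028, p = 0.762069, fail to reject H0.


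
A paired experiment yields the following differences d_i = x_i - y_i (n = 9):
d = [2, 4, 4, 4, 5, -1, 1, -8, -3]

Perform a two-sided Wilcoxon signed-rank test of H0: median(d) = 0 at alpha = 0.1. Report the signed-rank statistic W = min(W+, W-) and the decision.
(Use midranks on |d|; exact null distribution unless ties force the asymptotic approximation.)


Step 1: Drop any zero differences (none here) and take |d_i|.
|d| = [2, 4, 4, 4, 5, 1, 1, 8, 3]
Step 2: Midrank |d_i| (ties get averaged ranks).
ranks: |2|->3, |4|->6, |4|->6, |4|->6, |5|->8, |1|->1.5, |1|->1.5, |8|->9, |3|->4
Step 3: Attach original signs; sum ranks with positive sign and with negative sign.
W+ = 3 + 6 + 6 + 6 + 8 + 1.5 = 30.5
W- = 1.5 + 9 + 4 = 14.5
(Check: W+ + W- = 45 should equal n(n+1)/2 = 45.)
Step 4: Test statistic W = min(W+, W-) = 14.5.
Step 5: Ties in |d|, so use the tie-corrected normal approximation.
        E[W] = n(n+1)/4 = 9*10/4 = 22.5.
        Tie groups: |d|=1 (t=2), |d|=4 (t=3); sum(t^3 - t) = 30.
        Var[W] = n(n+1)(2n+1)/24 - sum(t^3-t)/48 = 1710/24 - 30/48 = 70.625.
        z = (W - E[W]) / sqrt(Var[W]) = (14.5 - 22.5) / 8.4039 = -0.9519.
        Two-sided p = 2*Phi(z) = 0.341126.
Step 6: alpha = 0.1. fail to reject H0.

W+ = 30.5, W- = 14.5, W = min = 14.5, p = 0.341126, fail to reject H0.


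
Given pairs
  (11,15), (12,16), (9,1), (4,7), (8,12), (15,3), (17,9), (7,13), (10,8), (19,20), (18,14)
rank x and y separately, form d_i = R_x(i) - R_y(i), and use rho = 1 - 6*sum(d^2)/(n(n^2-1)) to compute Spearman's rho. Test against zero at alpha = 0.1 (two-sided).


Step 1: Rank x and y separately (midranks; no ties here).
rank(x): 11->6, 12->7, 9->4, 4->1, 8->3, 15->8, 17->9, 7->2, 10->5, 19->11, 18->10
rank(y): 15->9, 16->10, 1->1, 7->3, 12->6, 3->2, 9->5, 13->7, 8->4, 20->11, 14->8
Step 2: d_i = R_x(i) - R_y(i); compute d_i^2.
  (6-9)^2=9, (7-10)^2=9, (4-1)^2=9, (1-3)^2=4, (3-6)^2=9, (8-2)^2=36, (9-5)^2=16, (2-7)^2=25, (5-4)^2=1, (11-11)^2=0, (10-8)^2=4
sum(d^2) = 122.
Step 3: rho = 1 - 6*122 / (11*(11^2 - 1)) = 1 - 732/1320 = 0.445455.
Step 4: Under H0, t = rho * sqrt((n-2)/(1-rho^2)) = 1.4926 ~ t(9).
Step 5: Two-sided p-value from the t-distribution with 9 df = 0.169733.
Step 6: alpha = 0.1. fail to reject H0.

rho = 0.4455, p = 0.169733, fail to reject H0 at alpha = 0.1.


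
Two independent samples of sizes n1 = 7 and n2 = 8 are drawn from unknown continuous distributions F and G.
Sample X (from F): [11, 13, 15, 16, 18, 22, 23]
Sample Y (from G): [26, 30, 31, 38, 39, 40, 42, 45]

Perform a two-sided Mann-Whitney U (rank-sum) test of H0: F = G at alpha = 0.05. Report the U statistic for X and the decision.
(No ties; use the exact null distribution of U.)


Step 1: Combine and sort all 15 observations; assign midranks.
sorted (value, group): (11,X), (13,X), (15,X), (16,X), (18,X), (22,X), (23,X), (26,Y), (30,Y), (31,Y), (38,Y), (39,Y), (40,Y), (42,Y), (45,Y)
ranks: 11->1, 13->2, 15->3, 16->4, 18->5, 22->6, 23->7, 26->8, 30->9, 31->10, 38->11, 39->12, 40->13, 42->14, 45->15
Step 2: Rank sum for X: R1 = 1 + 2 + 3 + 4 + 5 + 6 + 7 = 28.
Step 3: U_X = R1 - n1(n1+1)/2 = 28 - 7*8/2 = 28 - 28 = 0.
       U_Y = n1*n2 - U_X = 56 - 0 = 56.
Step 4: No ties, so the exact null distribution of U (based on enumerating the C(15,7) = 6435 equally likely rank assignments) gives the two-sided p-value.
Step 5: p-value = 0.000311; compare to alpha = 0.05. reject H0.

U_X = 0, p = 0.000311, reject H0 at alpha = 0.05.


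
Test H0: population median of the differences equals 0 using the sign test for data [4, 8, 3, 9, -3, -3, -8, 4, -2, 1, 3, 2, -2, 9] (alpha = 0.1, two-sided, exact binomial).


Step 1: Discard zero differences. Original n = 14; n_eff = number of nonzero differences = 14.
Nonzero differences (with sign): +4, +8, +3, +9, -3, -3, -8, +4, -2, +1, +3, +2, -2, +9
Step 2: Count signs: positive = 9, negative = 5.
Step 3: Under H0: P(positive) = 0.5, so the number of positives S ~ Bin(14, 0.5).
Step 4: Two-sided exact p-value = sum of Bin(14,0.5) probabilities at or below the observed probability = 0.423950.
Step 5: alpha = 0.1. fail to reject H0.

n_eff = 14, pos = 9, neg = 5, p = 0.423950, fail to reject H0.


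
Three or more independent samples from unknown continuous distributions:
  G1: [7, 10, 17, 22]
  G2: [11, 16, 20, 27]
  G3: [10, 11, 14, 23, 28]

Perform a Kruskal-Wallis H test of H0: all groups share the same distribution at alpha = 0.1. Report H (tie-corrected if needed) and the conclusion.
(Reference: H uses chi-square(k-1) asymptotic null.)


Step 1: Combine all N = 13 observations and assign midranks.
sorted (value, group, rank): (7,G1,1), (10,G1,2.5), (10,G3,2.5), (11,G2,4.5), (11,G3,4.5), (14,G3,6), (16,G2,7), (17,G1,8), (20,G2,9), (22,G1,10), (23,G3,11), (27,G2,12), (28,G3,13)
Step 2: Sum ranks within each group.
R_1 = 21.5 (n_1 = 4)
R_2 = 32.5 (n_2 = 4)
R_3 = 37 (n_3 = 5)
Step 3: H = 12/(N(N+1)) * sum(R_i^2/n_i) - 3(N+1)
     = 12/(13*14) * (21.5^2/4 + 32.5^2/4 + 37^2/5) - 3*14
     = 0.065934 * 653.425 - 42
     = 1.082967.
Step 4: Ties present; correction factor C = 1 - 12/(13^3 - 13) = 0.994505. Corrected H = 1.082967 / 0.994505 = 1.088950.
Step 5: Under H0, H ~ chi^2(2); p-value = 0.580146.
Step 6: alpha = 0.1. fail to reject H0.

H = 1.0890, df = 2, p = 0.580146, fail to reject H0.


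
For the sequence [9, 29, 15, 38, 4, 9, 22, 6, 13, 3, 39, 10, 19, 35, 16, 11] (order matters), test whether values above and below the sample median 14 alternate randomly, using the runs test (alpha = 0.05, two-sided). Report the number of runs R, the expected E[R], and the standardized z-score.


Step 1: Compute median = 14; label A = above, B = below.
Labels in order: BAAABBABBBABAAAB  (n_A = 8, n_B = 8)
Step 2: Count runs R = 9.
Step 3: Under H0 (random ordering), E[R] = 2*n_A*n_B/(n_A+n_B) + 1 = 2*8*8/16 + 1 = 9.0000.
        Var[R] = 2*n_A*n_B*(2*n_A*n_B - n_A - n_B) / ((n_A+n_B)^2 * (n_A+n_B-1)) = 14336/3840 = 3.7333.
        SD[R] = 1.9322.
Step 4: R = E[R], so z = 0 with no continuity correction.
Step 5: Two-sided p-value via normal approximation = 2*(1 - Phi(|z|)) = 1.000000.
Step 6: alpha = 0.05. fail to reject H0.

R = 9, z = 0.0000, p = 1.000000, fail to reject H0.


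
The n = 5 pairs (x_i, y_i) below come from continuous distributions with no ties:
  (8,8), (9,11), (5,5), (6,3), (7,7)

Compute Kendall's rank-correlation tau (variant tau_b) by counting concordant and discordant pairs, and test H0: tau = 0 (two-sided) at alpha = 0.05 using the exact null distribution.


Step 1: Enumerate the 10 unordered pairs (i,j) with i<j and classify each by sign(x_j-x_i) * sign(y_j-y_i).
  (1,2):dx=+1,dy=+3->C; (1,3):dx=-3,dy=-3->C; (1,4):dx=-2,dy=-5->C; (1,5):dx=-1,dy=-1->C
  (2,3):dx=-4,dy=-6->C; (2,4):dx=-3,dy=-8->C; (2,5):dx=-2,dy=-4->C; (3,4):dx=+1,dy=-2->D
  (3,5):dx=+2,dy=+2->C; (4,5):dx=+1,dy=+4->C
Step 2: C = 9, D = 1, total pairs = 10.
Step 3: tau = (C - D)/(n(n-1)/2) = (9 - 1)/10 = 0.800000.
Step 4: Exact two-sided p-value (enumerate n! = 120 permutations of y under H0): p = 0.083333.
Step 5: alpha = 0.05. fail to reject H0.

tau_b = 0.8000 (C=9, D=1), p = 0.083333, fail to reject H0.


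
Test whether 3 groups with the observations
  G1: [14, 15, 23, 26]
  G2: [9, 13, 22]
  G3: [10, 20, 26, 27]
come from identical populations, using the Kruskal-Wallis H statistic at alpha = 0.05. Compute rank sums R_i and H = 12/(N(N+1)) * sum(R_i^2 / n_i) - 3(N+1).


Step 1: Combine all N = 11 observations and assign midranks.
sorted (value, group, rank): (9,G2,1), (10,G3,2), (13,G2,3), (14,G1,4), (15,G1,5), (20,G3,6), (22,G2,7), (23,G1,8), (26,G1,9.5), (26,G3,9.5), (27,G3,11)
Step 2: Sum ranks within each group.
R_1 = 26.5 (n_1 = 4)
R_2 = 11 (n_2 = 3)
R_3 = 28.5 (n_3 = 4)
Step 3: H = 12/(N(N+1)) * sum(R_i^2/n_i) - 3(N+1)
     = 12/(11*12) * (26.5^2/4 + 11^2/3 + 28.5^2/4) - 3*12
     = 0.090909 * 418.958 - 36
     = 2.087121.
Step 4: Ties present; correction factor C = 1 - 6/(11^3 - 11) = 0.995455. Corrected H = 2.087121 / 0.995455 = 2.096651.
Step 5: Under H0, H ~ chi^2(2); p-value = 0.350524.
Step 6: alpha = 0.05. fail to reject H0.

H = 2.0967, df = 2, p = 0.350524, fail to reject H0.


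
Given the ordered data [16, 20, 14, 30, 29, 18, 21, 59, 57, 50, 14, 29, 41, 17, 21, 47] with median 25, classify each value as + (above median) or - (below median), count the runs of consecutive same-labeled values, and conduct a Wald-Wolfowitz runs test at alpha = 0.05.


Step 1: Compute median = 25; label A = above, B = below.
Labels in order: BBBAABBAAABAABBA  (n_A = 8, n_B = 8)
Step 2: Count runs R = 8.
Step 3: Under H0 (random ordering), E[R] = 2*n_A*n_B/(n_A+n_B) + 1 = 2*8*8/16 + 1 = 9.0000.
        Var[R] = 2*n_A*n_B*(2*n_A*n_B - n_A - n_B) / ((n_A+n_B)^2 * (n_A+n_B-1)) = 14336/3840 = 3.7333.
        SD[R] = 1.9322.
Step 4: Continuity-corrected z = (R + 0.5 - E[R]) / SD[R] = (8 + 0.5 - 9.0000) / 1.9322 = -0.2588.
Step 5: Two-sided p-value via normal approximation = 2*(1 - Phi(|z|)) = 0.795809.
Step 6: alpha = 0.05. fail to reject H0.

R = 8, z = -0.2588, p = 0.795809, fail to reject H0.


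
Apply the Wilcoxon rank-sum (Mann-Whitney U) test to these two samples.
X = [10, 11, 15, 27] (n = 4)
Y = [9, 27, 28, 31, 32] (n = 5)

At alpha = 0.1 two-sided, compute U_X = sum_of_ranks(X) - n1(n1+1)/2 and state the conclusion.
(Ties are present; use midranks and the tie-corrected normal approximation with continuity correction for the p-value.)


Step 1: Combine and sort all 9 observations; assign midranks.
sorted (value, group): (9,Y), (10,X), (11,X), (15,X), (27,X), (27,Y), (28,Y), (31,Y), (32,Y)
ranks: 9->1, 10->2, 11->3, 15->4, 27->5.5, 27->5.5, 28->7, 31->8, 32->9
Step 2: Rank sum for X: R1 = 2 + 3 + 4 + 5.5 = 14.5.
Step 3: U_X = R1 - n1(n1+1)/2 = 14.5 - 4*5/2 = 14.5 - 10 = 4.5.
       U_Y = n1*n2 - U_X = 20 - 4.5 = 15.5.
Step 4: Ties are present, so use the tie-corrected normal approximation (with continuity correction) for the p-value.
Step 5: p-value = 0.218742; compare to alpha = 0.1. fail to reject H0.

U_X = 4.5, p = 0.218742, fail to reject H0 at alpha = 0.1.


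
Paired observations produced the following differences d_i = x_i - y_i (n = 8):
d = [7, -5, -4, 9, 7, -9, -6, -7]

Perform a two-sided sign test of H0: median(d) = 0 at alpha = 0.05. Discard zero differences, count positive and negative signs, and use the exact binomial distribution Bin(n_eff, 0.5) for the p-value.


Step 1: Discard zero differences. Original n = 8; n_eff = number of nonzero differences = 8.
Nonzero differences (with sign): +7, -5, -4, +9, +7, -9, -6, -7
Step 2: Count signs: positive = 3, negative = 5.
Step 3: Under H0: P(positive) = 0.5, so the number of positives S ~ Bin(8, 0.5).
Step 4: Two-sided exact p-value = sum of Bin(8,0.5) probabilities at or below the observed probability = 0.726562.
Step 5: alpha = 0.05. fail to reject H0.

n_eff = 8, pos = 3, neg = 5, p = 0.726562, fail to reject H0.


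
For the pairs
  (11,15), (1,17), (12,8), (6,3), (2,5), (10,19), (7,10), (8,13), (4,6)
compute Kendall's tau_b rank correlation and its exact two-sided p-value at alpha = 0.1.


Step 1: Enumerate the 36 unordered pairs (i,j) with i<j and classify each by sign(x_j-x_i) * sign(y_j-y_i).
  (1,2):dx=-10,dy=+2->D; (1,3):dx=+1,dy=-7->D; (1,4):dx=-5,dy=-12->C; (1,5):dx=-9,dy=-10->C
  (1,6):dx=-1,dy=+4->D; (1,7):dx=-4,dy=-5->C; (1,8):dx=-3,dy=-2->C; (1,9):dx=-7,dy=-9->C
  (2,3):dx=+11,dy=-9->D; (2,4):dx=+5,dy=-14->D; (2,5):dx=+1,dy=-12->D; (2,6):dx=+9,dy=+2->C
  (2,7):dx=+6,dy=-7->D; (2,8):dx=+7,dy=-4->D; (2,9):dx=+3,dy=-11->D; (3,4):dx=-6,dy=-5->C
  (3,5):dx=-10,dy=-3->C; (3,6):dx=-2,dy=+11->D; (3,7):dx=-5,dy=+2->D; (3,8):dx=-4,dy=+5->D
  (3,9):dx=-8,dy=-2->C; (4,5):dx=-4,dy=+2->D; (4,6):dx=+4,dy=+16->C; (4,7):dx=+1,dy=+7->C
  (4,8):dx=+2,dy=+10->C; (4,9):dx=-2,dy=+3->D; (5,6):dx=+8,dy=+14->C; (5,7):dx=+5,dy=+5->C
  (5,8):dx=+6,dy=+8->C; (5,9):dx=+2,dy=+1->C; (6,7):dx=-3,dy=-9->C; (6,8):dx=-2,dy=-6->C
  (6,9):dx=-6,dy=-13->C; (7,8):dx=+1,dy=+3->C; (7,9):dx=-3,dy=-4->C; (8,9):dx=-4,dy=-7->C
Step 2: C = 22, D = 14, total pairs = 36.
Step 3: tau = (C - D)/(n(n-1)/2) = (22 - 14)/36 = 0.222222.
Step 4: Exact two-sided p-value (enumerate n! = 362880 permutations of y under H0): p = 0.476709.
Step 5: alpha = 0.1. fail to reject H0.

tau_b = 0.2222 (C=22, D=14), p = 0.476709, fail to reject H0.


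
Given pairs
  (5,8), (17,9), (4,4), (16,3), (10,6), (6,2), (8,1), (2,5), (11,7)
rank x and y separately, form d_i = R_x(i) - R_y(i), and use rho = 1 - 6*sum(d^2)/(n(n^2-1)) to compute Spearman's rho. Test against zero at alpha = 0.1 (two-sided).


Step 1: Rank x and y separately (midranks; no ties here).
rank(x): 5->3, 17->9, 4->2, 16->8, 10->6, 6->4, 8->5, 2->1, 11->7
rank(y): 8->8, 9->9, 4->4, 3->3, 6->6, 2->2, 1->1, 5->5, 7->7
Step 2: d_i = R_x(i) - R_y(i); compute d_i^2.
  (3-8)^2=25, (9-9)^2=0, (2-4)^2=4, (8-3)^2=25, (6-6)^2=0, (4-2)^2=4, (5-1)^2=16, (1-5)^2=16, (7-7)^2=0
sum(d^2) = 90.
Step 3: rho = 1 - 6*90 / (9*(9^2 - 1)) = 1 - 540/720 = 0.250000.
Step 4: Under H0, t = rho * sqrt((n-2)/(1-rho^2)) = 0.6831 ~ t(7).
Step 5: Two-sided p-value from the t-distribution with 7 df = 0.516490.
Step 6: alpha = 0.1. fail to reject H0.

rho = 0.2500, p = 0.516490, fail to reject H0 at alpha = 0.1.


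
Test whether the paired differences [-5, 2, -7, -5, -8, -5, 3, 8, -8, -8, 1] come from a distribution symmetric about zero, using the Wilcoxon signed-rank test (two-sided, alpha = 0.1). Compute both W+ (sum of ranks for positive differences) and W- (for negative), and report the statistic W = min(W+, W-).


Step 1: Drop any zero differences (none here) and take |d_i|.
|d| = [5, 2, 7, 5, 8, 5, 3, 8, 8, 8, 1]
Step 2: Midrank |d_i| (ties get averaged ranks).
ranks: |5|->5, |2|->2, |7|->7, |5|->5, |8|->9.5, |5|->5, |3|->3, |8|->9.5, |8|->9.5, |8|->9.5, |1|->1
Step 3: Attach original signs; sum ranks with positive sign and with negative sign.
W+ = 2 + 3 + 9.5 + 1 = 15.5
W- = 5 + 7 + 5 + 9.5 + 5 + 9.5 + 9.5 = 50.5
(Check: W+ + W- = 66 should equal n(n+1)/2 = 66.)
Step 4: Test statistic W = min(W+, W-) = 15.5.
Step 5: Ties in |d|, so use the tie-corrected normal approximation.
        E[W] = n(n+1)/4 = 11*12/4 = 33.
        Tie groups: |d|=5 (t=3), |d|=8 (t=4); sum(t^3 - t) = 84.
        Var[W] = n(n+1)(2n+1)/24 - sum(t^3-t)/48 = 3036/24 - 84/48 = 124.75.
        z = (W - E[W]) / sqrt(Var[W]) = (15.5 - 33) / 11.1692 = -1.5668.
        Two-sided p = 2*Phi(z) = 0.117158.
Step 6: alpha = 0.1. fail to reject H0.

W+ = 15.5, W- = 50.5, W = min = 15.5, p = 0.117158, fail to reject H0.


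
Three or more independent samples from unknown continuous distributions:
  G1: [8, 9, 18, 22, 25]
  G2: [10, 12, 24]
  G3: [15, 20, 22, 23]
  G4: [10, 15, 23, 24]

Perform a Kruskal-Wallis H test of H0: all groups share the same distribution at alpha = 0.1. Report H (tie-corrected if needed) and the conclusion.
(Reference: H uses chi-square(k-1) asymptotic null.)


Step 1: Combine all N = 16 observations and assign midranks.
sorted (value, group, rank): (8,G1,1), (9,G1,2), (10,G2,3.5), (10,G4,3.5), (12,G2,5), (15,G3,6.5), (15,G4,6.5), (18,G1,8), (20,G3,9), (22,G1,10.5), (22,G3,10.5), (23,G3,12.5), (23,G4,12.5), (24,G2,14.5), (24,G4,14.5), (25,G1,16)
Step 2: Sum ranks within each group.
R_1 = 37.5 (n_1 = 5)
R_2 = 23 (n_2 = 3)
R_3 = 38.5 (n_3 = 4)
R_4 = 37 (n_4 = 4)
Step 3: H = 12/(N(N+1)) * sum(R_i^2/n_i) - 3(N+1)
     = 12/(16*17) * (37.5^2/5 + 23^2/3 + 38.5^2/4 + 37^2/4) - 3*17
     = 0.044118 * 1170.4 - 51
     = 0.635110.
Step 4: Ties present; correction factor C = 1 - 30/(16^3 - 16) = 0.992647. Corrected H = 0.635110 / 0.992647 = 0.639815.
Step 5: Under H0, H ~ chi^2(3); p-value = 0.887260.
Step 6: alpha = 0.1. fail to reject H0.

H = 0.6398, df = 3, p = 0.887260, fail to reject H0.


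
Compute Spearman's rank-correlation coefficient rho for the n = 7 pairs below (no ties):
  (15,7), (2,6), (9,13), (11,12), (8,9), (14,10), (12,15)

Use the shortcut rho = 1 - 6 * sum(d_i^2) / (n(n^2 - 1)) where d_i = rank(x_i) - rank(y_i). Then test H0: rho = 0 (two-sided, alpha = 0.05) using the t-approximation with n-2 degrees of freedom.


Step 1: Rank x and y separately (midranks; no ties here).
rank(x): 15->7, 2->1, 9->3, 11->4, 8->2, 14->6, 12->5
rank(y): 7->2, 6->1, 13->6, 12->5, 9->3, 10->4, 15->7
Step 2: d_i = R_x(i) - R_y(i); compute d_i^2.
  (7-2)^2=25, (1-1)^2=0, (3-6)^2=9, (4-5)^2=1, (2-3)^2=1, (6-4)^2=4, (5-7)^2=4
sum(d^2) = 44.
Step 3: rho = 1 - 6*44 / (7*(7^2 - 1)) = 1 - 264/336 = 0.214286.
Step 4: Under H0, t = rho * sqrt((n-2)/(1-rho^2)) = 0.4906 ~ t(5).
Step 5: Two-sided p-value from the t-distribution with 5 df = 0.644512.
Step 6: alpha = 0.05. fail to reject H0.

rho = 0.2143, p = 0.644512, fail to reject H0 at alpha = 0.05.


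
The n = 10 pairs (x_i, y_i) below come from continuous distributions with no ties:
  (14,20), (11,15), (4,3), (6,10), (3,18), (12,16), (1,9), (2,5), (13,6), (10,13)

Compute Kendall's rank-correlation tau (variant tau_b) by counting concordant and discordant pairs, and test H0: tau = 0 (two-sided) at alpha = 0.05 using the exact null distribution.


Step 1: Enumerate the 45 unordered pairs (i,j) with i<j and classify each by sign(x_j-x_i) * sign(y_j-y_i).
  (1,2):dx=-3,dy=-5->C; (1,3):dx=-10,dy=-17->C; (1,4):dx=-8,dy=-10->C; (1,5):dx=-11,dy=-2->C
  (1,6):dx=-2,dy=-4->C; (1,7):dx=-13,dy=-11->C; (1,8):dx=-12,dy=-15->C; (1,9):dx=-1,dy=-14->C
  (1,10):dx=-4,dy=-7->C; (2,3):dx=-7,dy=-12->C; (2,4):dx=-5,dy=-5->C; (2,5):dx=-8,dy=+3->D
  (2,6):dx=+1,dy=+1->C; (2,7):dx=-10,dy=-6->C; (2,8):dx=-9,dy=-10->C; (2,9):dx=+2,dy=-9->D
  (2,10):dx=-1,dy=-2->C; (3,4):dx=+2,dy=+7->C; (3,5):dx=-1,dy=+15->D; (3,6):dx=+8,dy=+13->C
  (3,7):dx=-3,dy=+6->D; (3,8):dx=-2,dy=+2->D; (3,9):dx=+9,dy=+3->C; (3,10):dx=+6,dy=+10->C
  (4,5):dx=-3,dy=+8->D; (4,6):dx=+6,dy=+6->C; (4,7):dx=-5,dy=-1->C; (4,8):dx=-4,dy=-5->C
  (4,9):dx=+7,dy=-4->D; (4,10):dx=+4,dy=+3->C; (5,6):dx=+9,dy=-2->D; (5,7):dx=-2,dy=-9->C
  (5,8):dx=-1,dy=-13->C; (5,9):dx=+10,dy=-12->D; (5,10):dx=+7,dy=-5->D; (6,7):dx=-11,dy=-7->C
  (6,8):dx=-10,dy=-11->C; (6,9):dx=+1,dy=-10->D; (6,10):dx=-2,dy=-3->C; (7,8):dx=+1,dy=-4->D
  (7,9):dx=+12,dy=-3->D; (7,10):dx=+9,dy=+4->C; (8,9):dx=+11,dy=+1->C; (8,10):dx=+8,dy=+8->C
  (9,10):dx=-3,dy=+7->D
Step 2: C = 31, D = 14, total pairs = 45.
Step 3: tau = (C - D)/(n(n-1)/2) = (31 - 14)/45 = 0.377778.
Step 4: Exact two-sided p-value (enumerate n! = 3628800 permutations of y under H0): p = 0.155742.
Step 5: alpha = 0.05. fail to reject H0.

tau_b = 0.3778 (C=31, D=14), p = 0.155742, fail to reject H0.


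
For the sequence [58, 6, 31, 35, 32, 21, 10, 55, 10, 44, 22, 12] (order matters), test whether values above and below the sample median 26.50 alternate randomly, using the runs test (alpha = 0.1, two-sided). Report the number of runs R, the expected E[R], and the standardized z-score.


Step 1: Compute median = 26.50; label A = above, B = below.
Labels in order: ABAAABBABABB  (n_A = 6, n_B = 6)
Step 2: Count runs R = 8.
Step 3: Under H0 (random ordering), E[R] = 2*n_A*n_B/(n_A+n_B) + 1 = 2*6*6/12 + 1 = 7.0000.
        Var[R] = 2*n_A*n_B*(2*n_A*n_B - n_A - n_B) / ((n_A+n_B)^2 * (n_A+n_B-1)) = 4320/1584 = 2.7273.
        SD[R] = 1.6514.
Step 4: Continuity-corrected z = (R - 0.5 - E[R]) / SD[R] = (8 - 0.5 - 7.0000) / 1.6514 = 0.3028.
Step 5: Two-sided p-value via normal approximation = 2*(1 - Phi(|z|)) = 0.762069.
Step 6: alpha = 0.1. fail to reject H0.

R = 8, z = 0.3028, p = 0.762069, fail to reject H0.


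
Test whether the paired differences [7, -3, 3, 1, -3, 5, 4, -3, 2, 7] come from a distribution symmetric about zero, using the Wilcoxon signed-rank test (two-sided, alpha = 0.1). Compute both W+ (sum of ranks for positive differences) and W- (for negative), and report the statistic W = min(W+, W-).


Step 1: Drop any zero differences (none here) and take |d_i|.
|d| = [7, 3, 3, 1, 3, 5, 4, 3, 2, 7]
Step 2: Midrank |d_i| (ties get averaged ranks).
ranks: |7|->9.5, |3|->4.5, |3|->4.5, |1|->1, |3|->4.5, |5|->8, |4|->7, |3|->4.5, |2|->2, |7|->9.5
Step 3: Attach original signs; sum ranks with positive sign and with negative sign.
W+ = 9.5 + 4.5 + 1 + 8 + 7 + 2 + 9.5 = 41.5
W- = 4.5 + 4.5 + 4.5 = 13.5
(Check: W+ + W- = 55 should equal n(n+1)/2 = 55.)
Step 4: Test statistic W = min(W+, W-) = 13.5.
Step 5: Ties in |d|, so use the tie-corrected normal approximation.
        E[W] = n(n+1)/4 = 10*11/4 = 27.5.
        Tie groups: |d|=3 (t=4), |d|=7 (t=2); sum(t^3 - t) = 66.
        Var[W] = n(n+1)(2n+1)/24 - sum(t^3-t)/48 = 2310/24 - 66/48 = 94.875.
        z = (W - E[W]) / sqrt(Var[W]) = (13.5 - 27.5) / 9.7404 = -1.4373.
        Two-sided p = 2*Phi(z) = 0.150628.
Step 6: alpha = 0.1. fail to reject H0.

W+ = 41.5, W- = 13.5, W = min = 13.5, p = 0.150628, fail to reject H0.


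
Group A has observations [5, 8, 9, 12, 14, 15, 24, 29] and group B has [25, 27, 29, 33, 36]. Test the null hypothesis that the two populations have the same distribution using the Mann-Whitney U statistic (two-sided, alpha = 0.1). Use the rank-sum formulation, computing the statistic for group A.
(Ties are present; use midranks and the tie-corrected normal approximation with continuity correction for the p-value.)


Step 1: Combine and sort all 13 observations; assign midranks.
sorted (value, group): (5,X), (8,X), (9,X), (12,X), (14,X), (15,X), (24,X), (25,Y), (27,Y), (29,X), (29,Y), (33,Y), (36,Y)
ranks: 5->1, 8->2, 9->3, 12->4, 14->5, 15->6, 24->7, 25->8, 27->9, 29->10.5, 29->10.5, 33->12, 36->13
Step 2: Rank sum for X: R1 = 1 + 2 + 3 + 4 + 5 + 6 + 7 + 10.5 = 38.5.
Step 3: U_X = R1 - n1(n1+1)/2 = 38.5 - 8*9/2 = 38.5 - 36 = 2.5.
       U_Y = n1*n2 - U_X = 40 - 2.5 = 37.5.
Step 4: Ties are present, so use the tie-corrected normal approximation (with continuity correction) for the p-value.
Step 5: p-value = 0.012704; compare to alpha = 0.1. reject H0.

U_X = 2.5, p = 0.012704, reject H0 at alpha = 0.1.


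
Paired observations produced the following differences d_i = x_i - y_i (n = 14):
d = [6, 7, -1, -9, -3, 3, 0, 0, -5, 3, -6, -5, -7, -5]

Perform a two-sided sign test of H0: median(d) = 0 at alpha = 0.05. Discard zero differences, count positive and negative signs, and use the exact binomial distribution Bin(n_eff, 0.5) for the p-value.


Step 1: Discard zero differences. Original n = 14; n_eff = number of nonzero differences = 12.
Nonzero differences (with sign): +6, +7, -1, -9, -3, +3, -5, +3, -6, -5, -7, -5
Step 2: Count signs: positive = 4, negative = 8.
Step 3: Under H0: P(positive) = 0.5, so the number of positives S ~ Bin(12, 0.5).
Step 4: Two-sided exact p-value = sum of Bin(12,0.5) probabilities at or below the observed probability = 0.387695.
Step 5: alpha = 0.05. fail to reject H0.

n_eff = 12, pos = 4, neg = 8, p = 0.387695, fail to reject H0.


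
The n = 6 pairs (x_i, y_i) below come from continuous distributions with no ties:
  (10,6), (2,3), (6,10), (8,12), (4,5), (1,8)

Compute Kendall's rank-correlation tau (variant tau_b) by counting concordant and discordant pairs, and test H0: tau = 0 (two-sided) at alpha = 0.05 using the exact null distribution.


Step 1: Enumerate the 15 unordered pairs (i,j) with i<j and classify each by sign(x_j-x_i) * sign(y_j-y_i).
  (1,2):dx=-8,dy=-3->C; (1,3):dx=-4,dy=+4->D; (1,4):dx=-2,dy=+6->D; (1,5):dx=-6,dy=-1->C
  (1,6):dx=-9,dy=+2->D; (2,3):dx=+4,dy=+7->C; (2,4):dx=+6,dy=+9->C; (2,5):dx=+2,dy=+2->C
  (2,6):dx=-1,dy=+5->D; (3,4):dx=+2,dy=+2->C; (3,5):dx=-2,dy=-5->C; (3,6):dx=-5,dy=-2->C
  (4,5):dx=-4,dy=-7->C; (4,6):dx=-7,dy=-4->C; (5,6):dx=-3,dy=+3->D
Step 2: C = 10, D = 5, total pairs = 15.
Step 3: tau = (C - D)/(n(n-1)/2) = (10 - 5)/15 = 0.333333.
Step 4: Exact two-sided p-value (enumerate n! = 720 permutations of y under H0): p = 0.469444.
Step 5: alpha = 0.05. fail to reject H0.

tau_b = 0.3333 (C=10, D=5), p = 0.469444, fail to reject H0.


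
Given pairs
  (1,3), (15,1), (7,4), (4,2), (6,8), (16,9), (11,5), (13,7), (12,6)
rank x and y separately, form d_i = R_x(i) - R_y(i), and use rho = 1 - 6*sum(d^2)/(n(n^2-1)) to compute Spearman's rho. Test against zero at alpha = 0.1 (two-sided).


Step 1: Rank x and y separately (midranks; no ties here).
rank(x): 1->1, 15->8, 7->4, 4->2, 6->3, 16->9, 11->5, 13->7, 12->6
rank(y): 3->3, 1->1, 4->4, 2->2, 8->8, 9->9, 5->5, 7->7, 6->6
Step 2: d_i = R_x(i) - R_y(i); compute d_i^2.
  (1-3)^2=4, (8-1)^2=49, (4-4)^2=0, (2-2)^2=0, (3-8)^2=25, (9-9)^2=0, (5-5)^2=0, (7-7)^2=0, (6-6)^2=0
sum(d^2) = 78.
Step 3: rho = 1 - 6*78 / (9*(9^2 - 1)) = 1 - 468/720 = 0.350000.
Step 4: Under H0, t = rho * sqrt((n-2)/(1-rho^2)) = 0.9885 ~ t(7).
Step 5: Two-sided p-value from the t-distribution with 7 df = 0.355820.
Step 6: alpha = 0.1. fail to reject H0.

rho = 0.3500, p = 0.355820, fail to reject H0 at alpha = 0.1.


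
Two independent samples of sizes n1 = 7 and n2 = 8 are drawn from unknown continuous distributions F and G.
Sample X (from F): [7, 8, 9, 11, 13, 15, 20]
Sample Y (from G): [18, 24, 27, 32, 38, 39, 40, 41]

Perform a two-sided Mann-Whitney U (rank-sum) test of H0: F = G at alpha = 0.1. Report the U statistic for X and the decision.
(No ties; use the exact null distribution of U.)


Step 1: Combine and sort all 15 observations; assign midranks.
sorted (value, group): (7,X), (8,X), (9,X), (11,X), (13,X), (15,X), (18,Y), (20,X), (24,Y), (27,Y), (32,Y), (38,Y), (39,Y), (40,Y), (41,Y)
ranks: 7->1, 8->2, 9->3, 11->4, 13->5, 15->6, 18->7, 20->8, 24->9, 27->10, 32->11, 38->12, 39->13, 40->14, 41->15
Step 2: Rank sum for X: R1 = 1 + 2 + 3 + 4 + 5 + 6 + 8 = 29.
Step 3: U_X = R1 - n1(n1+1)/2 = 29 - 7*8/2 = 29 - 28 = 1.
       U_Y = n1*n2 - U_X = 56 - 1 = 55.
Step 4: No ties, so the exact null distribution of U (based on enumerating the C(15,7) = 6435 equally likely rank assignments) gives the two-sided p-value.
Step 5: p-value = 0.000622; compare to alpha = 0.1. reject H0.

U_X = 1, p = 0.000622, reject H0 at alpha = 0.1.


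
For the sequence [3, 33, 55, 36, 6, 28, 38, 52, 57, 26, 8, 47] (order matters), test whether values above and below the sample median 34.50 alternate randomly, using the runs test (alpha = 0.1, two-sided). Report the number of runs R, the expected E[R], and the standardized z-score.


Step 1: Compute median = 34.50; label A = above, B = below.
Labels in order: BBAABBAAABBA  (n_A = 6, n_B = 6)
Step 2: Count runs R = 6.
Step 3: Under H0 (random ordering), E[R] = 2*n_A*n_B/(n_A+n_B) + 1 = 2*6*6/12 + 1 = 7.0000.
        Var[R] = 2*n_A*n_B*(2*n_A*n_B - n_A - n_B) / ((n_A+n_B)^2 * (n_A+n_B-1)) = 4320/1584 = 2.7273.
        SD[R] = 1.6514.
Step 4: Continuity-corrected z = (R + 0.5 - E[R]) / SD[R] = (6 + 0.5 - 7.0000) / 1.6514 = -0.3028.
Step 5: Two-sided p-value via normal approximation = 2*(1 - Phi(|z|)) = 0.762069.
Step 6: alpha = 0.1. fail to reject H0.

R = 6, z = -0.3028, p = 0.762069, fail to reject H0.


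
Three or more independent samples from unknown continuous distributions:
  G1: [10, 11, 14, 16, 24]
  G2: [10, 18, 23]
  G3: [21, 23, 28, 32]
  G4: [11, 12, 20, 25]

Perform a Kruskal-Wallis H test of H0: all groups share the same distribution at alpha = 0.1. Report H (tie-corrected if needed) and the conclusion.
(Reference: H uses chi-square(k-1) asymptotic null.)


Step 1: Combine all N = 16 observations and assign midranks.
sorted (value, group, rank): (10,G1,1.5), (10,G2,1.5), (11,G1,3.5), (11,G4,3.5), (12,G4,5), (14,G1,6), (16,G1,7), (18,G2,8), (20,G4,9), (21,G3,10), (23,G2,11.5), (23,G3,11.5), (24,G1,13), (25,G4,14), (28,G3,15), (32,G3,16)
Step 2: Sum ranks within each group.
R_1 = 31 (n_1 = 5)
R_2 = 21 (n_2 = 3)
R_3 = 52.5 (n_3 = 4)
R_4 = 31.5 (n_4 = 4)
Step 3: H = 12/(N(N+1)) * sum(R_i^2/n_i) - 3(N+1)
     = 12/(16*17) * (31^2/5 + 21^2/3 + 52.5^2/4 + 31.5^2/4) - 3*17
     = 0.044118 * 1276.33 - 51
     = 5.308456.
Step 4: Ties present; correction factor C = 1 - 18/(16^3 - 16) = 0.995588. Corrected H = 5.308456 / 0.995588 = 5.331979.
Step 5: Under H0, H ~ chi^2(3); p-value = 0.149041.
Step 6: alpha = 0.1. fail to reject H0.

H = 5.3320, df = 3, p = 0.149041, fail to reject H0.


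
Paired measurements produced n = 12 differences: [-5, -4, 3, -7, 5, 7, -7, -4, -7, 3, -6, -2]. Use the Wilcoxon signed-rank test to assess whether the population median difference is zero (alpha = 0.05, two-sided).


Step 1: Drop any zero differences (none here) and take |d_i|.
|d| = [5, 4, 3, 7, 5, 7, 7, 4, 7, 3, 6, 2]
Step 2: Midrank |d_i| (ties get averaged ranks).
ranks: |5|->6.5, |4|->4.5, |3|->2.5, |7|->10.5, |5|->6.5, |7|->10.5, |7|->10.5, |4|->4.5, |7|->10.5, |3|->2.5, |6|->8, |2|->1
Step 3: Attach original signs; sum ranks with positive sign and with negative sign.
W+ = 2.5 + 6.5 + 10.5 + 2.5 = 22
W- = 6.5 + 4.5 + 10.5 + 10.5 + 4.5 + 10.5 + 8 + 1 = 56
(Check: W+ + W- = 78 should equal n(n+1)/2 = 78.)
Step 4: Test statistic W = min(W+, W-) = 22.
Step 5: Ties in |d|, so use the tie-corrected normal approximation.
        E[W] = n(n+1)/4 = 12*13/4 = 39.
        Tie groups: |d|=3 (t=2), |d|=4 (t=2), |d|=5 (t=2), |d|=7 (t=4); sum(t^3 - t) = 78.
        Var[W] = n(n+1)(2n+1)/24 - sum(t^3-t)/48 = 3900/24 - 78/48 = 160.875.
        z = (W - E[W]) / sqrt(Var[W]) = (22 - 39) / 12.6837 = -1.3403.
        Two-sided p = 2*Phi(z) = 0.180145.
Step 6: alpha = 0.05. fail to reject H0.

W+ = 22, W- = 56, W = min = 22, p = 0.180145, fail to reject H0.
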